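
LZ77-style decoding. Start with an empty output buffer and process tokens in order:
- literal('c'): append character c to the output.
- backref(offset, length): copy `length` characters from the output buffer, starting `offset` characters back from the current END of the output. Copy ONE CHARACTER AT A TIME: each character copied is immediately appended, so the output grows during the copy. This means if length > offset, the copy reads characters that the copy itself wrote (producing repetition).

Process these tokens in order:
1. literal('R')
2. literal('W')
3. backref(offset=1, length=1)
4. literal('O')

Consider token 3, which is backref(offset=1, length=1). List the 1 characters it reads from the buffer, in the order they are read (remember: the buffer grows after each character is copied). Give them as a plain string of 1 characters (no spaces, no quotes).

Answer: W

Derivation:
Token 1: literal('R'). Output: "R"
Token 2: literal('W'). Output: "RW"
Token 3: backref(off=1, len=1). Buffer before: "RW" (len 2)
  byte 1: read out[1]='W', append. Buffer now: "RWW"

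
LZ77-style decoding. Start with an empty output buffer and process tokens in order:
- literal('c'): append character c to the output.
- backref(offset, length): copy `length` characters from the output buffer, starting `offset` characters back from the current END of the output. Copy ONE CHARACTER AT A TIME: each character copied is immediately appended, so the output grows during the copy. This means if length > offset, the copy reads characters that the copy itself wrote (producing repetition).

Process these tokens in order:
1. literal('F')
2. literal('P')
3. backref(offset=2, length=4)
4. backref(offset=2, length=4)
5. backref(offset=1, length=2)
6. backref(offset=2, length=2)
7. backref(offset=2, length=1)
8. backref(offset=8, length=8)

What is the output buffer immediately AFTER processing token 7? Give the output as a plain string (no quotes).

Answer: FPFPFPFPFPPPPPP

Derivation:
Token 1: literal('F'). Output: "F"
Token 2: literal('P'). Output: "FP"
Token 3: backref(off=2, len=4) (overlapping!). Copied 'FPFP' from pos 0. Output: "FPFPFP"
Token 4: backref(off=2, len=4) (overlapping!). Copied 'FPFP' from pos 4. Output: "FPFPFPFPFP"
Token 5: backref(off=1, len=2) (overlapping!). Copied 'PP' from pos 9. Output: "FPFPFPFPFPPP"
Token 6: backref(off=2, len=2). Copied 'PP' from pos 10. Output: "FPFPFPFPFPPPPP"
Token 7: backref(off=2, len=1). Copied 'P' from pos 12. Output: "FPFPFPFPFPPPPPP"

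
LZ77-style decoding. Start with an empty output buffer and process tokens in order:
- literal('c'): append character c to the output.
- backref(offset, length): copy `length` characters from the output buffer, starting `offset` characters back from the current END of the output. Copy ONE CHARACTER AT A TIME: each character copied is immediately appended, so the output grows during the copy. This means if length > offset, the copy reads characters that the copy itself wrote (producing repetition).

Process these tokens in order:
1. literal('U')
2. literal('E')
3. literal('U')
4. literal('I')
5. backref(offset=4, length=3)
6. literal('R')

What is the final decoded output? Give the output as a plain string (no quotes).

Token 1: literal('U'). Output: "U"
Token 2: literal('E'). Output: "UE"
Token 3: literal('U'). Output: "UEU"
Token 4: literal('I'). Output: "UEUI"
Token 5: backref(off=4, len=3). Copied 'UEU' from pos 0. Output: "UEUIUEU"
Token 6: literal('R'). Output: "UEUIUEUR"

Answer: UEUIUEUR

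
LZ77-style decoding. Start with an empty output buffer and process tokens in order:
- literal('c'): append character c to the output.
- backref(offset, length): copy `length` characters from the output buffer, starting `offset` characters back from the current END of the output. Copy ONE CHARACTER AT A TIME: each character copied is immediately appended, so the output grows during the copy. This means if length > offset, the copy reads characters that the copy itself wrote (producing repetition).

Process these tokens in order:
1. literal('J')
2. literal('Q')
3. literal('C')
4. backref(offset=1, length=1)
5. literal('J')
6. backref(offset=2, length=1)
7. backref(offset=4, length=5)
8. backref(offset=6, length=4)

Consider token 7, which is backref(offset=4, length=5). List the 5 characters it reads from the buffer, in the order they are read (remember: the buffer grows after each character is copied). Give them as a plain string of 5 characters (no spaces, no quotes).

Answer: CCJCC

Derivation:
Token 1: literal('J'). Output: "J"
Token 2: literal('Q'). Output: "JQ"
Token 3: literal('C'). Output: "JQC"
Token 4: backref(off=1, len=1). Copied 'C' from pos 2. Output: "JQCC"
Token 5: literal('J'). Output: "JQCCJ"
Token 6: backref(off=2, len=1). Copied 'C' from pos 3. Output: "JQCCJC"
Token 7: backref(off=4, len=5). Buffer before: "JQCCJC" (len 6)
  byte 1: read out[2]='C', append. Buffer now: "JQCCJCC"
  byte 2: read out[3]='C', append. Buffer now: "JQCCJCCC"
  byte 3: read out[4]='J', append. Buffer now: "JQCCJCCCJ"
  byte 4: read out[5]='C', append. Buffer now: "JQCCJCCCJC"
  byte 5: read out[6]='C', append. Buffer now: "JQCCJCCCJCC"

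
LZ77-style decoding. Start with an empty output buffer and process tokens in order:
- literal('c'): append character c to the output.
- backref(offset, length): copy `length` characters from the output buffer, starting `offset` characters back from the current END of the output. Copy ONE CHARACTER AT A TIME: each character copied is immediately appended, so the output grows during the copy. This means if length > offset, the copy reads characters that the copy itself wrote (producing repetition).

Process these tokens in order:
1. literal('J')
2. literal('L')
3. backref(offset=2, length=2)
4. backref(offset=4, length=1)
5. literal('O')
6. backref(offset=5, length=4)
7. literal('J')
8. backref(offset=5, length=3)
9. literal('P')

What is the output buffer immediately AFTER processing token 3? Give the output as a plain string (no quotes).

Token 1: literal('J'). Output: "J"
Token 2: literal('L'). Output: "JL"
Token 3: backref(off=2, len=2). Copied 'JL' from pos 0. Output: "JLJL"

Answer: JLJL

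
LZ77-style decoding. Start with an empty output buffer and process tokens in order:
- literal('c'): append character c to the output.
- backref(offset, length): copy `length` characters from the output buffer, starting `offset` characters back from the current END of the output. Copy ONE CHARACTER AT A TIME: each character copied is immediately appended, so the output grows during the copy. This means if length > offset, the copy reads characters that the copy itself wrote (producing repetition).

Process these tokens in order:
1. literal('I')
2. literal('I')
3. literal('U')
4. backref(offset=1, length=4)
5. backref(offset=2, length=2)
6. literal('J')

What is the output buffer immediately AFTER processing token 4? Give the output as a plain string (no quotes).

Answer: IIUUUUU

Derivation:
Token 1: literal('I'). Output: "I"
Token 2: literal('I'). Output: "II"
Token 3: literal('U'). Output: "IIU"
Token 4: backref(off=1, len=4) (overlapping!). Copied 'UUUU' from pos 2. Output: "IIUUUUU"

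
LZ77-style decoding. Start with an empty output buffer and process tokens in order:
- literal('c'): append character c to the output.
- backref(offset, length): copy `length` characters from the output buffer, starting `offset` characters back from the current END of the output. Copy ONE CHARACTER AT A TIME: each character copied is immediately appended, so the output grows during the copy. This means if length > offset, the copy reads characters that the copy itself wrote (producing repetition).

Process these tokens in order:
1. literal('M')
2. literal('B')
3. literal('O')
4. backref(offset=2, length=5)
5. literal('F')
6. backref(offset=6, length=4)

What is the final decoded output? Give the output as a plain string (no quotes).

Answer: MBOBOBOBFBOBO

Derivation:
Token 1: literal('M'). Output: "M"
Token 2: literal('B'). Output: "MB"
Token 3: literal('O'). Output: "MBO"
Token 4: backref(off=2, len=5) (overlapping!). Copied 'BOBOB' from pos 1. Output: "MBOBOBOB"
Token 5: literal('F'). Output: "MBOBOBOBF"
Token 6: backref(off=6, len=4). Copied 'BOBO' from pos 3. Output: "MBOBOBOBFBOBO"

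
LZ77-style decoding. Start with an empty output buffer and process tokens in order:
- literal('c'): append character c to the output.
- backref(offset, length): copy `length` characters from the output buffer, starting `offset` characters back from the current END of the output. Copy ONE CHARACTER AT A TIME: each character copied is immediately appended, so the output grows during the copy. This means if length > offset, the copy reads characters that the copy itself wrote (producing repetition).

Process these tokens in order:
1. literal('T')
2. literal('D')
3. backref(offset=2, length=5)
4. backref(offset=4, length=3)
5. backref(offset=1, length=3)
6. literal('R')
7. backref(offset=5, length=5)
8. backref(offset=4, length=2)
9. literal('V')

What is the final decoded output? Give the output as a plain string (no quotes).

Token 1: literal('T'). Output: "T"
Token 2: literal('D'). Output: "TD"
Token 3: backref(off=2, len=5) (overlapping!). Copied 'TDTDT' from pos 0. Output: "TDTDTDT"
Token 4: backref(off=4, len=3). Copied 'DTD' from pos 3. Output: "TDTDTDTDTD"
Token 5: backref(off=1, len=3) (overlapping!). Copied 'DDD' from pos 9. Output: "TDTDTDTDTDDDD"
Token 6: literal('R'). Output: "TDTDTDTDTDDDDR"
Token 7: backref(off=5, len=5). Copied 'DDDDR' from pos 9. Output: "TDTDTDTDTDDDDRDDDDR"
Token 8: backref(off=4, len=2). Copied 'DD' from pos 15. Output: "TDTDTDTDTDDDDRDDDDRDD"
Token 9: literal('V'). Output: "TDTDTDTDTDDDDRDDDDRDDV"

Answer: TDTDTDTDTDDDDRDDDDRDDV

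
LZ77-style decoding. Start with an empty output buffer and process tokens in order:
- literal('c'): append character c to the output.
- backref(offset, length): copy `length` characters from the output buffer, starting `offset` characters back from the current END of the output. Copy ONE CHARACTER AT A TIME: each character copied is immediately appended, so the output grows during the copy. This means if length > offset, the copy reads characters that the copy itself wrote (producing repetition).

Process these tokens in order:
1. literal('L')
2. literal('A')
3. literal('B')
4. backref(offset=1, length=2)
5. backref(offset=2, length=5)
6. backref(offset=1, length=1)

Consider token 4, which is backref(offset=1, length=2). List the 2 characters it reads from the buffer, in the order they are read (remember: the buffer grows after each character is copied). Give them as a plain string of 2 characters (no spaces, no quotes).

Answer: BB

Derivation:
Token 1: literal('L'). Output: "L"
Token 2: literal('A'). Output: "LA"
Token 3: literal('B'). Output: "LAB"
Token 4: backref(off=1, len=2). Buffer before: "LAB" (len 3)
  byte 1: read out[2]='B', append. Buffer now: "LABB"
  byte 2: read out[3]='B', append. Buffer now: "LABBB"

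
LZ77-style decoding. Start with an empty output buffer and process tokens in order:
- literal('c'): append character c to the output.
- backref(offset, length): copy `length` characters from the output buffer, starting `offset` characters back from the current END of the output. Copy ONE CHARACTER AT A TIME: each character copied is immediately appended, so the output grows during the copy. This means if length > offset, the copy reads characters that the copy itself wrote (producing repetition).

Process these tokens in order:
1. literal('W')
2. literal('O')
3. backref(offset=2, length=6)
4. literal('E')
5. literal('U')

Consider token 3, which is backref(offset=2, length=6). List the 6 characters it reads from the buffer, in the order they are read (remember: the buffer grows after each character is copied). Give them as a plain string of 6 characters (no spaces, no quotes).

Token 1: literal('W'). Output: "W"
Token 2: literal('O'). Output: "WO"
Token 3: backref(off=2, len=6). Buffer before: "WO" (len 2)
  byte 1: read out[0]='W', append. Buffer now: "WOW"
  byte 2: read out[1]='O', append. Buffer now: "WOWO"
  byte 3: read out[2]='W', append. Buffer now: "WOWOW"
  byte 4: read out[3]='O', append. Buffer now: "WOWOWO"
  byte 5: read out[4]='W', append. Buffer now: "WOWOWOW"
  byte 6: read out[5]='O', append. Buffer now: "WOWOWOWO"

Answer: WOWOWO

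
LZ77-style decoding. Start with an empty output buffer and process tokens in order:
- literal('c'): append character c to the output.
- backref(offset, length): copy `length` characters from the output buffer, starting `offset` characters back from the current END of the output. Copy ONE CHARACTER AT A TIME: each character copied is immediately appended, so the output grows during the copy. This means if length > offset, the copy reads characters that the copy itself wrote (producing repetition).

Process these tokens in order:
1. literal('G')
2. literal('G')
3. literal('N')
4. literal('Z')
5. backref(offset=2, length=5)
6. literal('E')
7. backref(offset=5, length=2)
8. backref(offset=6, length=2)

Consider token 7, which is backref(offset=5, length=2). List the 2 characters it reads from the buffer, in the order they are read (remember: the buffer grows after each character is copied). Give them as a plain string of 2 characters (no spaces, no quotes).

Token 1: literal('G'). Output: "G"
Token 2: literal('G'). Output: "GG"
Token 3: literal('N'). Output: "GGN"
Token 4: literal('Z'). Output: "GGNZ"
Token 5: backref(off=2, len=5) (overlapping!). Copied 'NZNZN' from pos 2. Output: "GGNZNZNZN"
Token 6: literal('E'). Output: "GGNZNZNZNE"
Token 7: backref(off=5, len=2). Buffer before: "GGNZNZNZNE" (len 10)
  byte 1: read out[5]='Z', append. Buffer now: "GGNZNZNZNEZ"
  byte 2: read out[6]='N', append. Buffer now: "GGNZNZNZNEZN"

Answer: ZN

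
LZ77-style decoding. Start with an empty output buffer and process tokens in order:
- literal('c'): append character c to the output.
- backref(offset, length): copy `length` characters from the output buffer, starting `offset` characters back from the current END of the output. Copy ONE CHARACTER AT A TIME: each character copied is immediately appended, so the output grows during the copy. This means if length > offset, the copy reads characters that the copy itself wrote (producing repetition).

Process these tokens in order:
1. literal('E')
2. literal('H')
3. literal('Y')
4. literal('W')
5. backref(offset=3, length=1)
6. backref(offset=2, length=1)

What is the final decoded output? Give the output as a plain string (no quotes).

Answer: EHYWHW

Derivation:
Token 1: literal('E'). Output: "E"
Token 2: literal('H'). Output: "EH"
Token 3: literal('Y'). Output: "EHY"
Token 4: literal('W'). Output: "EHYW"
Token 5: backref(off=3, len=1). Copied 'H' from pos 1. Output: "EHYWH"
Token 6: backref(off=2, len=1). Copied 'W' from pos 3. Output: "EHYWHW"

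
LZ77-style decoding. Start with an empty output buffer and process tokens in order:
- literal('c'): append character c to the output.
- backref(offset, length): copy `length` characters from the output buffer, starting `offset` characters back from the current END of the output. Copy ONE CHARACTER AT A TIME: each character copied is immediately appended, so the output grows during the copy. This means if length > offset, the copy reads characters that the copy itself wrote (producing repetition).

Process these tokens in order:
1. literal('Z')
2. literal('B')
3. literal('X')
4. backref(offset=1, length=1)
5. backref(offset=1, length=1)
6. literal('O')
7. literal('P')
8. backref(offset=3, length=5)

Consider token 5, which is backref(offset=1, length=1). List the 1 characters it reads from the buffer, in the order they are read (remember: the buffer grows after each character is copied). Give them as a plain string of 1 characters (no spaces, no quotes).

Answer: X

Derivation:
Token 1: literal('Z'). Output: "Z"
Token 2: literal('B'). Output: "ZB"
Token 3: literal('X'). Output: "ZBX"
Token 4: backref(off=1, len=1). Copied 'X' from pos 2. Output: "ZBXX"
Token 5: backref(off=1, len=1). Buffer before: "ZBXX" (len 4)
  byte 1: read out[3]='X', append. Buffer now: "ZBXXX"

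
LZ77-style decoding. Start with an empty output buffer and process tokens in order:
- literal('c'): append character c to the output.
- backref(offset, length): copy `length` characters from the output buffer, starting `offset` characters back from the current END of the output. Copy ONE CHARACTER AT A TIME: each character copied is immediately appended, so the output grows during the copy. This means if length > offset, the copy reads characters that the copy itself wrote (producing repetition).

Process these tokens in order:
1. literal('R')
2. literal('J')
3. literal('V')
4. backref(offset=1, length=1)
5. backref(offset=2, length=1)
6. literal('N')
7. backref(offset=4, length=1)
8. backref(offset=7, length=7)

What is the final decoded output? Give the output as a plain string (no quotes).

Token 1: literal('R'). Output: "R"
Token 2: literal('J'). Output: "RJ"
Token 3: literal('V'). Output: "RJV"
Token 4: backref(off=1, len=1). Copied 'V' from pos 2. Output: "RJVV"
Token 5: backref(off=2, len=1). Copied 'V' from pos 2. Output: "RJVVV"
Token 6: literal('N'). Output: "RJVVVN"
Token 7: backref(off=4, len=1). Copied 'V' from pos 2. Output: "RJVVVNV"
Token 8: backref(off=7, len=7). Copied 'RJVVVNV' from pos 0. Output: "RJVVVNVRJVVVNV"

Answer: RJVVVNVRJVVVNV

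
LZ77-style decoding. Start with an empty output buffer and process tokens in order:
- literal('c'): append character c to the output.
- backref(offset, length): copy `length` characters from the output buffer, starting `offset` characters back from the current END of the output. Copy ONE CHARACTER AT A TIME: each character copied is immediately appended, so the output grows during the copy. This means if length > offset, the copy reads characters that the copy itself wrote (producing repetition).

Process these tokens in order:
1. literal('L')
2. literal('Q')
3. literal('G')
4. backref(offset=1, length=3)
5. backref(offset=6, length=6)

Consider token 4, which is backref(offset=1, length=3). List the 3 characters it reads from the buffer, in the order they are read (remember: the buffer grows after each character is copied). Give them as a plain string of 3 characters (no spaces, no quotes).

Token 1: literal('L'). Output: "L"
Token 2: literal('Q'). Output: "LQ"
Token 3: literal('G'). Output: "LQG"
Token 4: backref(off=1, len=3). Buffer before: "LQG" (len 3)
  byte 1: read out[2]='G', append. Buffer now: "LQGG"
  byte 2: read out[3]='G', append. Buffer now: "LQGGG"
  byte 3: read out[4]='G', append. Buffer now: "LQGGGG"

Answer: GGG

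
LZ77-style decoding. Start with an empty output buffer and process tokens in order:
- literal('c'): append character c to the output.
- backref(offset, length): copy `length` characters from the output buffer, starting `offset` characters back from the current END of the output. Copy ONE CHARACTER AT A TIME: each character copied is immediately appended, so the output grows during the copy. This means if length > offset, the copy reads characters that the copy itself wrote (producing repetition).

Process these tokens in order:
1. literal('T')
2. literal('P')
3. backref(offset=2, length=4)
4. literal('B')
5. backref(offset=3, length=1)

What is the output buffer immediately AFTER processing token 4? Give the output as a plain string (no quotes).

Answer: TPTPTPB

Derivation:
Token 1: literal('T'). Output: "T"
Token 2: literal('P'). Output: "TP"
Token 3: backref(off=2, len=4) (overlapping!). Copied 'TPTP' from pos 0. Output: "TPTPTP"
Token 4: literal('B'). Output: "TPTPTPB"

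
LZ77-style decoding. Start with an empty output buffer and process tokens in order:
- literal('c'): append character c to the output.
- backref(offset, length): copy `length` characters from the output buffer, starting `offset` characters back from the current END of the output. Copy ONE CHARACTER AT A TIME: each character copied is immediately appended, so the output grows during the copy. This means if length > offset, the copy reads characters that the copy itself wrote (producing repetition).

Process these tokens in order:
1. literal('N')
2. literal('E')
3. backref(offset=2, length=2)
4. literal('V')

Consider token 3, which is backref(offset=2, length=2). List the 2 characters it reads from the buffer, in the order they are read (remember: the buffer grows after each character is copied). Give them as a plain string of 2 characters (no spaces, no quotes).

Token 1: literal('N'). Output: "N"
Token 2: literal('E'). Output: "NE"
Token 3: backref(off=2, len=2). Buffer before: "NE" (len 2)
  byte 1: read out[0]='N', append. Buffer now: "NEN"
  byte 2: read out[1]='E', append. Buffer now: "NENE"

Answer: NE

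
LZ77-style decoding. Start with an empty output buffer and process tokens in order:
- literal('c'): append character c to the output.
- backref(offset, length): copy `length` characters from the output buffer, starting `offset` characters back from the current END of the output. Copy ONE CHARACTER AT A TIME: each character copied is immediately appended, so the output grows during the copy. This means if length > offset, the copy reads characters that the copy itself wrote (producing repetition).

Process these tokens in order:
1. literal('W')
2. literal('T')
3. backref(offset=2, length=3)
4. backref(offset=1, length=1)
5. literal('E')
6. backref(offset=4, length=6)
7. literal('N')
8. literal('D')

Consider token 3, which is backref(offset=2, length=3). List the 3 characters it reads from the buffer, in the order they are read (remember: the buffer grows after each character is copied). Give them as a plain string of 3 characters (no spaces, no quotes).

Answer: WTW

Derivation:
Token 1: literal('W'). Output: "W"
Token 2: literal('T'). Output: "WT"
Token 3: backref(off=2, len=3). Buffer before: "WT" (len 2)
  byte 1: read out[0]='W', append. Buffer now: "WTW"
  byte 2: read out[1]='T', append. Buffer now: "WTWT"
  byte 3: read out[2]='W', append. Buffer now: "WTWTW"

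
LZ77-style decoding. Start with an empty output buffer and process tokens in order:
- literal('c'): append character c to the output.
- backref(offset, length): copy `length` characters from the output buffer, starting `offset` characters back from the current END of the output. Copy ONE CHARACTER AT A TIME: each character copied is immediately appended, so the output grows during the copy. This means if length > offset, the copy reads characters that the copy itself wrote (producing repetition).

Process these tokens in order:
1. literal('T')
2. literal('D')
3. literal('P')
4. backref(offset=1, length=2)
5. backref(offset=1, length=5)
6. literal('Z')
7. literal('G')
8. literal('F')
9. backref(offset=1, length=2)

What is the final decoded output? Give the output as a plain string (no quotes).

Token 1: literal('T'). Output: "T"
Token 2: literal('D'). Output: "TD"
Token 3: literal('P'). Output: "TDP"
Token 4: backref(off=1, len=2) (overlapping!). Copied 'PP' from pos 2. Output: "TDPPP"
Token 5: backref(off=1, len=5) (overlapping!). Copied 'PPPPP' from pos 4. Output: "TDPPPPPPPP"
Token 6: literal('Z'). Output: "TDPPPPPPPPZ"
Token 7: literal('G'). Output: "TDPPPPPPPPZG"
Token 8: literal('F'). Output: "TDPPPPPPPPZGF"
Token 9: backref(off=1, len=2) (overlapping!). Copied 'FF' from pos 12. Output: "TDPPPPPPPPZGFFF"

Answer: TDPPPPPPPPZGFFF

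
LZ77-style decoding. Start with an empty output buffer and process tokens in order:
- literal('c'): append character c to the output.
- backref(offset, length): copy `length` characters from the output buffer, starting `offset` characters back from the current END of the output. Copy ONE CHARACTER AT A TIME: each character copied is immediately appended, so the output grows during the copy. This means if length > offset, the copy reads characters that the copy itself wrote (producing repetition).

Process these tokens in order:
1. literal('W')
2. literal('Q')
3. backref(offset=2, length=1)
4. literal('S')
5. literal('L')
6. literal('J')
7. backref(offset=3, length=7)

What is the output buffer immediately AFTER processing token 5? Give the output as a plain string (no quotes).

Answer: WQWSL

Derivation:
Token 1: literal('W'). Output: "W"
Token 2: literal('Q'). Output: "WQ"
Token 3: backref(off=2, len=1). Copied 'W' from pos 0. Output: "WQW"
Token 4: literal('S'). Output: "WQWS"
Token 5: literal('L'). Output: "WQWSL"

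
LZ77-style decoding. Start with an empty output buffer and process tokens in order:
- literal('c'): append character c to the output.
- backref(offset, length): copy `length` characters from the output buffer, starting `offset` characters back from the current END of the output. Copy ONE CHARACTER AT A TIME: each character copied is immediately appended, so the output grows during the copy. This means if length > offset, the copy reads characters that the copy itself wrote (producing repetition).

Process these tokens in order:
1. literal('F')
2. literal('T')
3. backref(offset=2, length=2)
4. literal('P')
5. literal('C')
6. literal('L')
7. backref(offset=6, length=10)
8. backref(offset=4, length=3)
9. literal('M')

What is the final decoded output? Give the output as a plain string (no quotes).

Token 1: literal('F'). Output: "F"
Token 2: literal('T'). Output: "FT"
Token 3: backref(off=2, len=2). Copied 'FT' from pos 0. Output: "FTFT"
Token 4: literal('P'). Output: "FTFTP"
Token 5: literal('C'). Output: "FTFTPC"
Token 6: literal('L'). Output: "FTFTPCL"
Token 7: backref(off=6, len=10) (overlapping!). Copied 'TFTPCLTFTP' from pos 1. Output: "FTFTPCLTFTPCLTFTP"
Token 8: backref(off=4, len=3). Copied 'TFT' from pos 13. Output: "FTFTPCLTFTPCLTFTPTFT"
Token 9: literal('M'). Output: "FTFTPCLTFTPCLTFTPTFTM"

Answer: FTFTPCLTFTPCLTFTPTFTM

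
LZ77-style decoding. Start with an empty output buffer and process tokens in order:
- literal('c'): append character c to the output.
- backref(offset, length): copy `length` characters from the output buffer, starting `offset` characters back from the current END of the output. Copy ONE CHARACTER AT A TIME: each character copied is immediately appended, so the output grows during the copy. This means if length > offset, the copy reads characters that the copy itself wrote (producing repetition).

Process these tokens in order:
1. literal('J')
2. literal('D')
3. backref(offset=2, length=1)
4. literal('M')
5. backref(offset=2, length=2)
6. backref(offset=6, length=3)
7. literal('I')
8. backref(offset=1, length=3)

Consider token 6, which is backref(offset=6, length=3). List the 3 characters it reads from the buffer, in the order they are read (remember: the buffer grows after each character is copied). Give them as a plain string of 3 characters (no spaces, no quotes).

Token 1: literal('J'). Output: "J"
Token 2: literal('D'). Output: "JD"
Token 3: backref(off=2, len=1). Copied 'J' from pos 0. Output: "JDJ"
Token 4: literal('M'). Output: "JDJM"
Token 5: backref(off=2, len=2). Copied 'JM' from pos 2. Output: "JDJMJM"
Token 6: backref(off=6, len=3). Buffer before: "JDJMJM" (len 6)
  byte 1: read out[0]='J', append. Buffer now: "JDJMJMJ"
  byte 2: read out[1]='D', append. Buffer now: "JDJMJMJD"
  byte 3: read out[2]='J', append. Buffer now: "JDJMJMJDJ"

Answer: JDJ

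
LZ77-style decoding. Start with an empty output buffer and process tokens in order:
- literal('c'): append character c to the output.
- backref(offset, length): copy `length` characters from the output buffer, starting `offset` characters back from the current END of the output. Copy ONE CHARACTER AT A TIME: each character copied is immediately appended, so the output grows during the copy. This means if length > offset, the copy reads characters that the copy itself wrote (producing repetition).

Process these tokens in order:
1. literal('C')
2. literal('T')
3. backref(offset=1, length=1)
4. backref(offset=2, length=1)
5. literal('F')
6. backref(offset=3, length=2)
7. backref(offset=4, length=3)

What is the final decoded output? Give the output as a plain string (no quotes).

Answer: CTTTFTTTFT

Derivation:
Token 1: literal('C'). Output: "C"
Token 2: literal('T'). Output: "CT"
Token 3: backref(off=1, len=1). Copied 'T' from pos 1. Output: "CTT"
Token 4: backref(off=2, len=1). Copied 'T' from pos 1. Output: "CTTT"
Token 5: literal('F'). Output: "CTTTF"
Token 6: backref(off=3, len=2). Copied 'TT' from pos 2. Output: "CTTTFTT"
Token 7: backref(off=4, len=3). Copied 'TFT' from pos 3. Output: "CTTTFTTTFT"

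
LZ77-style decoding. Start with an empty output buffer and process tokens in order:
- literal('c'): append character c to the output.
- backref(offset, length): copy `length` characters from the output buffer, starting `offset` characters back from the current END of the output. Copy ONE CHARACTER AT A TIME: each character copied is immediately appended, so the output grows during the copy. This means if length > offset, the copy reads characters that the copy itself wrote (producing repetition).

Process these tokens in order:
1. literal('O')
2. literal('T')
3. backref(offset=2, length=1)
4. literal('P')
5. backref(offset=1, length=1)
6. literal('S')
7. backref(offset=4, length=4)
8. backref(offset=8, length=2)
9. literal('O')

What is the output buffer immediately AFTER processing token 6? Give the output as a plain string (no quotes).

Answer: OTOPPS

Derivation:
Token 1: literal('O'). Output: "O"
Token 2: literal('T'). Output: "OT"
Token 3: backref(off=2, len=1). Copied 'O' from pos 0. Output: "OTO"
Token 4: literal('P'). Output: "OTOP"
Token 5: backref(off=1, len=1). Copied 'P' from pos 3. Output: "OTOPP"
Token 6: literal('S'). Output: "OTOPPS"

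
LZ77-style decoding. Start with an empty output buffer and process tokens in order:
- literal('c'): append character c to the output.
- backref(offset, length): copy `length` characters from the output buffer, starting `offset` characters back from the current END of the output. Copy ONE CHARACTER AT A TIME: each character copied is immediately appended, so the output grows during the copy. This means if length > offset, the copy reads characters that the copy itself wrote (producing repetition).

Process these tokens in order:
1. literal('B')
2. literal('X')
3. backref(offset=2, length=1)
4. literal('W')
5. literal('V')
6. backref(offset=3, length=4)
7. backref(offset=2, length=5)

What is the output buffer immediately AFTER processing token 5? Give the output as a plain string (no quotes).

Answer: BXBWV

Derivation:
Token 1: literal('B'). Output: "B"
Token 2: literal('X'). Output: "BX"
Token 3: backref(off=2, len=1). Copied 'B' from pos 0. Output: "BXB"
Token 4: literal('W'). Output: "BXBW"
Token 5: literal('V'). Output: "BXBWV"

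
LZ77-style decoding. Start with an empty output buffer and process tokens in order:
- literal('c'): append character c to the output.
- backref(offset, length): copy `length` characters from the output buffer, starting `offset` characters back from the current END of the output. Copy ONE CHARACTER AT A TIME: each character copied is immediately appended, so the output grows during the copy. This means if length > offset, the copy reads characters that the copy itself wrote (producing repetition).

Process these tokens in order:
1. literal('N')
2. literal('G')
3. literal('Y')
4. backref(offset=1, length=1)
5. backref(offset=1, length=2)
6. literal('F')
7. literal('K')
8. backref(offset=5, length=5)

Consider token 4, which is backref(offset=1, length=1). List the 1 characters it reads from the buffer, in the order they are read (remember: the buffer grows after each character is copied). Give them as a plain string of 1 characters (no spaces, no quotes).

Answer: Y

Derivation:
Token 1: literal('N'). Output: "N"
Token 2: literal('G'). Output: "NG"
Token 3: literal('Y'). Output: "NGY"
Token 4: backref(off=1, len=1). Buffer before: "NGY" (len 3)
  byte 1: read out[2]='Y', append. Buffer now: "NGYY"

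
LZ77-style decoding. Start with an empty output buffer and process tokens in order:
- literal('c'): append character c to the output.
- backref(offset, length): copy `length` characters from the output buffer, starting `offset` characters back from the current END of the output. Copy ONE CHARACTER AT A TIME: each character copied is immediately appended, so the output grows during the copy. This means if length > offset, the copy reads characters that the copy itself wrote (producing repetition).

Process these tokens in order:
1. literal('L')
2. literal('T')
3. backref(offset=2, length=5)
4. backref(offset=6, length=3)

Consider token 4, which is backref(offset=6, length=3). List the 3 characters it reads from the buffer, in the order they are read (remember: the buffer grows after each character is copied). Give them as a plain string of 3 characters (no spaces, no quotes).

Answer: TLT

Derivation:
Token 1: literal('L'). Output: "L"
Token 2: literal('T'). Output: "LT"
Token 3: backref(off=2, len=5) (overlapping!). Copied 'LTLTL' from pos 0. Output: "LTLTLTL"
Token 4: backref(off=6, len=3). Buffer before: "LTLTLTL" (len 7)
  byte 1: read out[1]='T', append. Buffer now: "LTLTLTLT"
  byte 2: read out[2]='L', append. Buffer now: "LTLTLTLTL"
  byte 3: read out[3]='T', append. Buffer now: "LTLTLTLTLT"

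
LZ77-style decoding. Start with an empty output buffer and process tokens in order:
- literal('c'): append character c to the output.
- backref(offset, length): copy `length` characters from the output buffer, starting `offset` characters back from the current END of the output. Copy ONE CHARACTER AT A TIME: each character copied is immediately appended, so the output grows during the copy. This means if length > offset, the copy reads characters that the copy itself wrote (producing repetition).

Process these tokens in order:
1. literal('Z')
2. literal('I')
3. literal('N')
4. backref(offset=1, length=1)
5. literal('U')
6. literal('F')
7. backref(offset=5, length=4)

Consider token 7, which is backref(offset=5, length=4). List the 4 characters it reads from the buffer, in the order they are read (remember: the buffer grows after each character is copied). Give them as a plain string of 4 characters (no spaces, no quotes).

Answer: INNU

Derivation:
Token 1: literal('Z'). Output: "Z"
Token 2: literal('I'). Output: "ZI"
Token 3: literal('N'). Output: "ZIN"
Token 4: backref(off=1, len=1). Copied 'N' from pos 2. Output: "ZINN"
Token 5: literal('U'). Output: "ZINNU"
Token 6: literal('F'). Output: "ZINNUF"
Token 7: backref(off=5, len=4). Buffer before: "ZINNUF" (len 6)
  byte 1: read out[1]='I', append. Buffer now: "ZINNUFI"
  byte 2: read out[2]='N', append. Buffer now: "ZINNUFIN"
  byte 3: read out[3]='N', append. Buffer now: "ZINNUFINN"
  byte 4: read out[4]='U', append. Buffer now: "ZINNUFINNU"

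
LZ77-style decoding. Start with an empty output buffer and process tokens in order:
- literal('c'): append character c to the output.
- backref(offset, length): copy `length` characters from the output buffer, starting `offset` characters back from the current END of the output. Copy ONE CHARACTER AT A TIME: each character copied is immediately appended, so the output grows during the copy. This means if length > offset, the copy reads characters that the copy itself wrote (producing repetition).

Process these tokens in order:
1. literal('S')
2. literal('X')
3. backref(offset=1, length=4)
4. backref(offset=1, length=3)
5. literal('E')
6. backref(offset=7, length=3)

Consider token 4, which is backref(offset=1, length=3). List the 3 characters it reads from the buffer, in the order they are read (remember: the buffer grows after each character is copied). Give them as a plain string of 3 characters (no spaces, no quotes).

Token 1: literal('S'). Output: "S"
Token 2: literal('X'). Output: "SX"
Token 3: backref(off=1, len=4) (overlapping!). Copied 'XXXX' from pos 1. Output: "SXXXXX"
Token 4: backref(off=1, len=3). Buffer before: "SXXXXX" (len 6)
  byte 1: read out[5]='X', append. Buffer now: "SXXXXXX"
  byte 2: read out[6]='X', append. Buffer now: "SXXXXXXX"
  byte 3: read out[7]='X', append. Buffer now: "SXXXXXXXX"

Answer: XXX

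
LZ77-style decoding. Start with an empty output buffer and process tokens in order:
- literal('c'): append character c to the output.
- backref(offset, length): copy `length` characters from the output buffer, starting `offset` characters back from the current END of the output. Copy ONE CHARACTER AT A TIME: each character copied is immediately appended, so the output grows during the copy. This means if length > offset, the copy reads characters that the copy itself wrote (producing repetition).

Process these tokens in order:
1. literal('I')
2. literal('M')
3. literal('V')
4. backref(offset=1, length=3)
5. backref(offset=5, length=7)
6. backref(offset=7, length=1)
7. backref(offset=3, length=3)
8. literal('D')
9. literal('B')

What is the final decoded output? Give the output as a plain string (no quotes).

Answer: IMVVVVMVVVVMVMMVMDB

Derivation:
Token 1: literal('I'). Output: "I"
Token 2: literal('M'). Output: "IM"
Token 3: literal('V'). Output: "IMV"
Token 4: backref(off=1, len=3) (overlapping!). Copied 'VVV' from pos 2. Output: "IMVVVV"
Token 5: backref(off=5, len=7) (overlapping!). Copied 'MVVVVMV' from pos 1. Output: "IMVVVVMVVVVMV"
Token 6: backref(off=7, len=1). Copied 'M' from pos 6. Output: "IMVVVVMVVVVMVM"
Token 7: backref(off=3, len=3). Copied 'MVM' from pos 11. Output: "IMVVVVMVVVVMVMMVM"
Token 8: literal('D'). Output: "IMVVVVMVVVVMVMMVMD"
Token 9: literal('B'). Output: "IMVVVVMVVVVMVMMVMDB"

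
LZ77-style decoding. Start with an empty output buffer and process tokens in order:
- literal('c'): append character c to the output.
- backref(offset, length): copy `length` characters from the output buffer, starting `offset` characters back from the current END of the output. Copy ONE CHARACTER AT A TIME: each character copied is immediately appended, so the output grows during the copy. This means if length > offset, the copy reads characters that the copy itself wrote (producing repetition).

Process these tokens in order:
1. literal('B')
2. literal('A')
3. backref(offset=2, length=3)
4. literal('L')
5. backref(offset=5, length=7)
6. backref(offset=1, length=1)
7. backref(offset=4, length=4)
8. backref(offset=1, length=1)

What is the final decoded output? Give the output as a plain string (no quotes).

Answer: BABABLABABLABBLABBB

Derivation:
Token 1: literal('B'). Output: "B"
Token 2: literal('A'). Output: "BA"
Token 3: backref(off=2, len=3) (overlapping!). Copied 'BAB' from pos 0. Output: "BABAB"
Token 4: literal('L'). Output: "BABABL"
Token 5: backref(off=5, len=7) (overlapping!). Copied 'ABABLAB' from pos 1. Output: "BABABLABABLAB"
Token 6: backref(off=1, len=1). Copied 'B' from pos 12. Output: "BABABLABABLABB"
Token 7: backref(off=4, len=4). Copied 'LABB' from pos 10. Output: "BABABLABABLABBLABB"
Token 8: backref(off=1, len=1). Copied 'B' from pos 17. Output: "BABABLABABLABBLABBB"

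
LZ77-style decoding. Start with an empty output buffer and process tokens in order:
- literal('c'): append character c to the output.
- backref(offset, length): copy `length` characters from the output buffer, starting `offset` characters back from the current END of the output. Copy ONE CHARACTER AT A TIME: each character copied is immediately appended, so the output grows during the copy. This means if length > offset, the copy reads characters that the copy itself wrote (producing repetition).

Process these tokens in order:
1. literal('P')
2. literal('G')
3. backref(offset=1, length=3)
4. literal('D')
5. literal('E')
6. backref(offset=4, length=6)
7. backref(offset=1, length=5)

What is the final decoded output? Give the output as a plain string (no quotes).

Answer: PGGGGDEGGDEGGGGGGG

Derivation:
Token 1: literal('P'). Output: "P"
Token 2: literal('G'). Output: "PG"
Token 3: backref(off=1, len=3) (overlapping!). Copied 'GGG' from pos 1. Output: "PGGGG"
Token 4: literal('D'). Output: "PGGGGD"
Token 5: literal('E'). Output: "PGGGGDE"
Token 6: backref(off=4, len=6) (overlapping!). Copied 'GGDEGG' from pos 3. Output: "PGGGGDEGGDEGG"
Token 7: backref(off=1, len=5) (overlapping!). Copied 'GGGGG' from pos 12. Output: "PGGGGDEGGDEGGGGGGG"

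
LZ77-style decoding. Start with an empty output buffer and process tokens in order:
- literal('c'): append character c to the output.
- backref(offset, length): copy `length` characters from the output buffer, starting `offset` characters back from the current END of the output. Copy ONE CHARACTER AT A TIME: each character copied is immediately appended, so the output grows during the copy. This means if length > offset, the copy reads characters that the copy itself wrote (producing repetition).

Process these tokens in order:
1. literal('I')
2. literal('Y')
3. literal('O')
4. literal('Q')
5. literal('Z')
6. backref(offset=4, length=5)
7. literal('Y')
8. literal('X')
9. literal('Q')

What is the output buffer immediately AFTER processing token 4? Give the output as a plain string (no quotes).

Token 1: literal('I'). Output: "I"
Token 2: literal('Y'). Output: "IY"
Token 3: literal('O'). Output: "IYO"
Token 4: literal('Q'). Output: "IYOQ"

Answer: IYOQ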